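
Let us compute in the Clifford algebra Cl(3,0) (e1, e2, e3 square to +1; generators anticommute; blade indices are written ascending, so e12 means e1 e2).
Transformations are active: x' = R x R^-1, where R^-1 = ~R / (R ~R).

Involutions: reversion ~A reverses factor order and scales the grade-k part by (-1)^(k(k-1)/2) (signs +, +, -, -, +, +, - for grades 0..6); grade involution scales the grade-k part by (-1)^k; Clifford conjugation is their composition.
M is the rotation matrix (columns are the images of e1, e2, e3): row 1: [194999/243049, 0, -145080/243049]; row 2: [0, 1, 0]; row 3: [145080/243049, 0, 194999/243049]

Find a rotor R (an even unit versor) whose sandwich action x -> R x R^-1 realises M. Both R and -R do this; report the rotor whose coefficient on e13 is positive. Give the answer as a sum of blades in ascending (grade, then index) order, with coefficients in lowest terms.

Method: write R = a + b12*e12 + b13*e13 + b23*e23 with a^2 + b12^2 + b13^2 + b23^2 = 1 (so R^-1 = ~R). Expanding the columns R e_j ~R gives tr M = 4a^2 - 1 and, from the antisymmetric part, M21 - M12 = -4a*b12, M13 - M31 = 4a*b13, M32 - M23 = -4a*b23.
Here tr M = 633047/243049, so a^2 = (1 + tr M)/4 = 219024/243049 and a = ±468/493. Taking a = 468/493: M21 - M12 = 0, M13 - M31 = -290160/243049, M32 - M23 = 0, giving b12 = 0, b13 = -155/493, b23 = 0, i.e. R = 468/493 - 155/493*e13.
Its e13 coefficient is negative, so report the other preimage -R.
Answer: -468/493 + 155/493*e13. Why the constraint matters: R and -R act identically through the sandwich — M has trace 633047/243049 either way — so only the sign condition on e13 picks one of the two preimages.


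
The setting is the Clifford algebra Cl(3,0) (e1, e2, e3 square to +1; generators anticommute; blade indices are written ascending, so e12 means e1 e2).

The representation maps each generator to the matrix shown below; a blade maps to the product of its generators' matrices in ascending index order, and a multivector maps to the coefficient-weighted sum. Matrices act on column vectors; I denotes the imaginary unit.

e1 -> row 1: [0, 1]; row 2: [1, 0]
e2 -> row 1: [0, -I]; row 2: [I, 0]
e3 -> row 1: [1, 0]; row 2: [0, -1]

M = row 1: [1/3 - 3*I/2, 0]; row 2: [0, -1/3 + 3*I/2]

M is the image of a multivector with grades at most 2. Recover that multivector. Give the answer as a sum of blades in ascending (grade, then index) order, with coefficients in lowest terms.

Method: 1, rho(e1), rho(e2), rho(e3) form a trace-orthogonal basis of the 2x2 complex matrices (tr(X Y) = 2 if X = Y, else 0), so M = m0*1 + m1*rho(e1) + m2*rho(e2) + m3*rho(e3) with m0 = tr(M)/2 = 0, m1 = tr(M rho(e1))/2 = 0, m2 = tr(M rho(e2))/2 = 0, m3 = tr(M rho(e3))/2 = 1/3 - 3*I/2.
Multiplying table entries, the bivector images are rho(e12) = I*rho(e3), rho(e13) = -I*rho(e2), rho(e23) = I*rho(e1); with real blade coefficients the real parts of m0..m3 are the coefficients of 1, e1, e2, e3 and the imaginary parts give the bivectors (e23: Im m1, e13: -Im m2, e12: Im m3).
Answer: 1/3*e3 - 3/2*e12


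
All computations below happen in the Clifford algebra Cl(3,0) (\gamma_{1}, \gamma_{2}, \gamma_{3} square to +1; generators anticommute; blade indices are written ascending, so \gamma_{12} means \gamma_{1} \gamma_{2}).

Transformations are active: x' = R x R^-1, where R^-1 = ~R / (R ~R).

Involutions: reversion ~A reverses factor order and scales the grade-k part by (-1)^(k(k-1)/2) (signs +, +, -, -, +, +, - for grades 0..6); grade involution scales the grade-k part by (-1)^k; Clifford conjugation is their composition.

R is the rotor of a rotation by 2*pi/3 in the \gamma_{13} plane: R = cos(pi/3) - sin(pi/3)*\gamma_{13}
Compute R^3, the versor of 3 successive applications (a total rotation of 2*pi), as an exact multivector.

Because a rotor carries half the rotation angle, composing 3 copies of this \gamma_{13}-plane rotor multiplies the phase: 3*(pi/3) = \pi, hence R^3 = cos(\pi) - sin(\pi)*\gamma_{13}.
cos(\pi) = -1 and sin(\pi) = 0, so R^3 = -1. The total rotation 2*pi is 1 full turn, so every vector returns to itself, yet the rotor is -1, on the OTHER sheet of the double cover (an odd number of 2*pi turns).
Answer: -1


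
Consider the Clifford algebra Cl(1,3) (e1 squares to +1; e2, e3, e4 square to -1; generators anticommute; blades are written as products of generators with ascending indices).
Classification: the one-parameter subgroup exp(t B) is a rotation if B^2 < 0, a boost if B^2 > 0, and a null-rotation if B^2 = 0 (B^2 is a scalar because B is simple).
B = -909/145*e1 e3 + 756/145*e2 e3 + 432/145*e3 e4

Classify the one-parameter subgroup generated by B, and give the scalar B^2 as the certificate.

B^2 term by term: the squares give (-909/145)^2*(e1 e3)^2 + (756/145)^2*(e2 e3)^2 + (432/145)^2*(e3 e4)^2 = 826281/21025*(+1) + 571536/21025*(-1) + 186624/21025*(-1) = 81/25 (each basis 2-blade squares to minus the product of its generators' squares); cross terms between blades sharing an index anticommute and cancel. So B^2 = 81/25.
Answer: boost, certificate B^2 = 81/25. Why this suffices: the scalar 81/25 survives any versor conjugation, so its sign alone determines the class however B is presented.


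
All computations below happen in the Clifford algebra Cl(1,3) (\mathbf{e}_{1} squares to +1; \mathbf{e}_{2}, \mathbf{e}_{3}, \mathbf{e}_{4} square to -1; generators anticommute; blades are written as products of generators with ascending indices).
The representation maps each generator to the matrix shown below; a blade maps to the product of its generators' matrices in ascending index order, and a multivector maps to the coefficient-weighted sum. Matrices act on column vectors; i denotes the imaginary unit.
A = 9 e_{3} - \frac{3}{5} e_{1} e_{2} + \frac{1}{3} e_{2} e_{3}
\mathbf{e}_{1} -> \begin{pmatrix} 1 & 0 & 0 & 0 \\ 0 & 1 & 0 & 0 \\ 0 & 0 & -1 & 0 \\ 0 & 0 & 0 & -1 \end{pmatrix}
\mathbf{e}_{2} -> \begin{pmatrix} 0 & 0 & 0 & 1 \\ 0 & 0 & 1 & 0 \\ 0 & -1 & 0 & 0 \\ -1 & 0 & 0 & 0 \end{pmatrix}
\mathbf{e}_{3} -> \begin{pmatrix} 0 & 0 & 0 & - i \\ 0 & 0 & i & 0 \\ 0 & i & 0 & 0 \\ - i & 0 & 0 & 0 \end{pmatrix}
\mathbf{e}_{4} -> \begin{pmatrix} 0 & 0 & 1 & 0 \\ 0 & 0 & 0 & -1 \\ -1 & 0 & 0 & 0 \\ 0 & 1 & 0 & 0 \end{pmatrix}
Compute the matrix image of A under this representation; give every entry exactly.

Bivector images (products of the table entries): rho(e_{1} e_{2}) = rho(\mathbf{e}_{1})rho(\mathbf{e}_{2}) = \begin{pmatrix} 0 & 0 & 0 & 1 \\ 0 & 0 & 1 & 0 \\ 0 & 1 & 0 & 0 \\ 1 & 0 & 0 & 0 \end{pmatrix}; rho(e_{2} e_{3}) = rho(\mathbf{e}_{2})rho(\mathbf{e}_{3}) = \begin{pmatrix} - i & 0 & 0 & 0 \\ 0 & i & 0 & 0 \\ 0 & 0 & - i & 0 \\ 0 & 0 & 0 & i \end{pmatrix}.
M = (9)*rho(e_{3}) + (-\frac{3}{5})*rho(e_{1} e_{2}) + (\frac{1}{3})*rho(e_{2} e_{3}), summed entrywise:
Answer: \begin{pmatrix} - \frac{i}{3} & 0 & 0 & - \frac{3}{5} - 9 i \\ 0 & \frac{i}{3} & - \frac{3}{5} + 9 i & 0 \\ 0 & - \frac{3}{5} + 9 i & - \frac{i}{3} & 0 \\ - \frac{3}{5} - 9 i & 0 & 0 & \frac{i}{3} \end{pmatrix}


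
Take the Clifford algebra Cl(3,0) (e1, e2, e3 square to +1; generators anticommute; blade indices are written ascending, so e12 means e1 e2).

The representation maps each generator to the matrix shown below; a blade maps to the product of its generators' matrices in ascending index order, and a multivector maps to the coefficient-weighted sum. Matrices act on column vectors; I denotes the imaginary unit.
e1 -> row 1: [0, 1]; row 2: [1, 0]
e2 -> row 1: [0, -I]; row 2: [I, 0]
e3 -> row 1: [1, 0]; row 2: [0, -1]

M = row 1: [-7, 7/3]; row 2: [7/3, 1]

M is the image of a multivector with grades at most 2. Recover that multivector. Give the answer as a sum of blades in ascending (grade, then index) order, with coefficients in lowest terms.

Method: 1, rho(e1), rho(e2), rho(e3) form a trace-orthogonal basis of the 2x2 complex matrices (tr(X Y) = 2 if X = Y, else 0), so M = m0*1 + m1*rho(e1) + m2*rho(e2) + m3*rho(e3) with m0 = tr(M)/2 = -3, m1 = tr(M rho(e1))/2 = 7/3, m2 = tr(M rho(e2))/2 = 0, m3 = tr(M rho(e3))/2 = -4.
Multiplying table entries, the bivector images are rho(e12) = I*rho(e3), rho(e13) = -I*rho(e2), rho(e23) = I*rho(e1); with real blade coefficients the real parts of m0..m3 are the coefficients of 1, e1, e2, e3 and the imaginary parts give the bivectors (e23: Im m1, e13: -Im m2, e12: Im m3).
Answer: -3 + 7/3*e1 - 4*e3


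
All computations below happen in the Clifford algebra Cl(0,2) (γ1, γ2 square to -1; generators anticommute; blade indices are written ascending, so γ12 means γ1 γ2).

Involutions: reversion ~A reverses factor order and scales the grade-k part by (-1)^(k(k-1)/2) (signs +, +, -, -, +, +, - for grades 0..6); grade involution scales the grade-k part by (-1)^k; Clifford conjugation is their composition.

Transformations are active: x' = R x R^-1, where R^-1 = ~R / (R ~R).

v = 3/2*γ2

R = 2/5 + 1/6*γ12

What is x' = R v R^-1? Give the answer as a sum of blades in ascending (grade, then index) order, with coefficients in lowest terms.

~R = 2/5 - 1/6*γ12, and R ~R = 169/900, so R^-1 = ~R / (169/900).
R v = -1/4*γ1 + 3/5*γ2
Answer: -180/169*γ1 + 357/338*γ2


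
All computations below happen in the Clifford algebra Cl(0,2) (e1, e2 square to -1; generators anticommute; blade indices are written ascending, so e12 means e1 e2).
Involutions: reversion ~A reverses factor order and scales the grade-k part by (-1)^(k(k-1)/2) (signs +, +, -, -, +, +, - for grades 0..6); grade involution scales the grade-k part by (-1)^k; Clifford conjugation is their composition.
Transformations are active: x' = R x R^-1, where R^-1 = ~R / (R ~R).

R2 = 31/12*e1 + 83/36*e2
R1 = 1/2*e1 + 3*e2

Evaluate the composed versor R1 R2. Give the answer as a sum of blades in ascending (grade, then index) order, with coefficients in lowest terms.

Distribute over the terms of R1 (each basis-blade product reordered to ascending indices, repeated generators contracted through their squares):
(1/2*e1) R2 = -31/24 + 83/72*e12
(3*e2) R2 = -83/12 - 31/4*e12
Summing the partial products and collecting blades:
Answer: -197/24 - 475/72*e12


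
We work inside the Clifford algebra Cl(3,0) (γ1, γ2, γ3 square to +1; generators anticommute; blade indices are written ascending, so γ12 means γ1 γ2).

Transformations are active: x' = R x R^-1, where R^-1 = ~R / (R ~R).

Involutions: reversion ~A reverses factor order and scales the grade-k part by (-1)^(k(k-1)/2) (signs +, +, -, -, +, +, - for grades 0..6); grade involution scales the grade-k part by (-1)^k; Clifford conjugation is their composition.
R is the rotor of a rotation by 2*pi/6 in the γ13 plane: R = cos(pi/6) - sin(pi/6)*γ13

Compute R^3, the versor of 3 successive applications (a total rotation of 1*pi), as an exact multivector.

Rotor phase runs at HALF the rotation angle; powers of one rotor simply add phase, so after 3 steps in γ13 the phase is 3*pi/6 = pi/2 and R^3 = cos(pi/2) - sin(pi/2)*γ13.
cos(pi/2) = 0 and sin(pi/2) = 1, so R^3 = -γ13. The net rotation is 1*pi; the rotor keeps the half-angle phase exactly.
Answer: -γ13


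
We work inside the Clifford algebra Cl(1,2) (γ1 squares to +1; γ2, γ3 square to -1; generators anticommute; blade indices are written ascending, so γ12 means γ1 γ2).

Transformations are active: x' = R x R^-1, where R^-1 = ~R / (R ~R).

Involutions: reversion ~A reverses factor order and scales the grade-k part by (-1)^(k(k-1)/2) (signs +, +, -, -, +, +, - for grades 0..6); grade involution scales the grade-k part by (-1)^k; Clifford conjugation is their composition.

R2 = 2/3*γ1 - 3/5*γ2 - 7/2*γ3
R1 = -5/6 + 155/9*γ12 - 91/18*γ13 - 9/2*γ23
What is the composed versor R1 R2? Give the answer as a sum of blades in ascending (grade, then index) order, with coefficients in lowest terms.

Distribute over the terms of R2 (each basis-blade product reordered to ascending indices, repeated generators contracted through their squares):
R1 (2/3*γ1) = -5/9*γ1 - 310/27*γ2 + 91/27*γ3 - 3*γ123
R1 (-3/5*γ2) = 31/3*γ1 + 1/2*γ2 + 27/10*γ3 - 91/30*γ123
R1 (-7/2*γ3) = -637/36*γ1 - 63/4*γ2 + 35/12*γ3 - 1085/18*γ123
Summing the partial products and collecting blades:
Answer: -95/12*γ1 - 2887/108*γ2 + 4853/540*γ3 - 2984/45*γ123


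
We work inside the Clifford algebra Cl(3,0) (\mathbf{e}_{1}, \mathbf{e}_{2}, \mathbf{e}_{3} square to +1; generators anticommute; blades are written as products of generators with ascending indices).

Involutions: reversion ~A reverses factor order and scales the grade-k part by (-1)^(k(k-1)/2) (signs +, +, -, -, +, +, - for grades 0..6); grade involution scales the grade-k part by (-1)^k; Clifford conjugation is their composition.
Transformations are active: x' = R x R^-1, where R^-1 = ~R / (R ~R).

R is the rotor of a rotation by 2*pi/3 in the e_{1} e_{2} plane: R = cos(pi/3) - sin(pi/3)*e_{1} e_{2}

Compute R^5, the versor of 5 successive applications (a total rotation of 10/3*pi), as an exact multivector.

Because a rotor carries half the rotation angle, composing 5 copies of this e_{1} e_{2}-plane rotor multiplies the phase: 5*(pi/3) = \frac{5 \pi}{3}, hence R^5 = cos(\frac{5 \pi}{3}) - sin(\frac{5 \pi}{3})*e_{1} e_{2}.
cos(\frac{5 \pi}{3}) = \frac{1}{2} and sin(\frac{5 \pi}{3}) = - \frac{\sqrt{3}}{2}, so R^5 = \frac{1}{2} + \frac{\sqrt{3}}{2} e_{1} e_{2}. The net rotation is 4/3*pi (after discarding 1 full turn, each of which contributes a factor -1 to the rotor); the rotor keeps the half-angle phase exactly.
Answer: \frac{1}{2} + \frac{\sqrt{3}}{2} e_{1} e_{2}


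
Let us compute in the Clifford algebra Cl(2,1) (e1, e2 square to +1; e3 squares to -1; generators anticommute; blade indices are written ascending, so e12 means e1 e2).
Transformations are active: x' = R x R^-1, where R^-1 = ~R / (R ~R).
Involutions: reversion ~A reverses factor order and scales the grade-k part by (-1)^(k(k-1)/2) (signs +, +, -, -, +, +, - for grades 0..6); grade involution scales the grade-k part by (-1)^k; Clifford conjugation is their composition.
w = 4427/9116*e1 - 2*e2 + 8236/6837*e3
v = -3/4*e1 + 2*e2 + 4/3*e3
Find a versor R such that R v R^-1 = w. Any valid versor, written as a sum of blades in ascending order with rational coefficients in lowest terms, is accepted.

The midline construction: v and w both square to 401/144, so reflecting in their sum -1205/4558*e1 + 5784/2279*e3 exchanges them.
Answer: -1205/4558*e1 + 5784/2279*e3


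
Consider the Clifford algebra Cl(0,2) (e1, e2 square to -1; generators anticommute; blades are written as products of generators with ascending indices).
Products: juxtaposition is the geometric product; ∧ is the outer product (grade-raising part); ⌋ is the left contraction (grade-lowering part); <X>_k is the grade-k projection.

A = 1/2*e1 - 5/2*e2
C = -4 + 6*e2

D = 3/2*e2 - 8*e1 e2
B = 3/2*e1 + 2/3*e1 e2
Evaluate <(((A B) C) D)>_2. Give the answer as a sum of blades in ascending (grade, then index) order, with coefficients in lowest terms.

step 1: -3/4 - 5/3*e1 - 1/3*e2 + 15/4*e1 e2
step 2: 5 - 95/6*e1 - 19/6*e2 - 25*e1 e2
step 3: -781/4 + 377/6*e1 - 715/6*e2 - 255/4*e1 e2
step 4: -255/4*e1 e2
Answer: -255/4*e1 e2


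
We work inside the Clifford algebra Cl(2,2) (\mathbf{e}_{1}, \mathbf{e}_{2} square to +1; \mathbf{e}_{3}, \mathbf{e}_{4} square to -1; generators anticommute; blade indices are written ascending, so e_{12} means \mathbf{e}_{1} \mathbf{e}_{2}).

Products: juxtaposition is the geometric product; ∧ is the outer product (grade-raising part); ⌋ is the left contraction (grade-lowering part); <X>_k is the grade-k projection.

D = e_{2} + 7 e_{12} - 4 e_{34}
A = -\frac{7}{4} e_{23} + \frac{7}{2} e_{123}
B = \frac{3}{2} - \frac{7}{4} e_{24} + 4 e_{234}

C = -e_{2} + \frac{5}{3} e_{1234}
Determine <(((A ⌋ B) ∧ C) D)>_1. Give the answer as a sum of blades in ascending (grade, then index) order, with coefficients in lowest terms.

step 1: -7 e_{4}
step 2: -7 e_{24}
step 3: 7 e_{4} + 49 e_{14} + 28 e_{23}
step 4: 7 e_{4}
Answer: 7 e_{4}


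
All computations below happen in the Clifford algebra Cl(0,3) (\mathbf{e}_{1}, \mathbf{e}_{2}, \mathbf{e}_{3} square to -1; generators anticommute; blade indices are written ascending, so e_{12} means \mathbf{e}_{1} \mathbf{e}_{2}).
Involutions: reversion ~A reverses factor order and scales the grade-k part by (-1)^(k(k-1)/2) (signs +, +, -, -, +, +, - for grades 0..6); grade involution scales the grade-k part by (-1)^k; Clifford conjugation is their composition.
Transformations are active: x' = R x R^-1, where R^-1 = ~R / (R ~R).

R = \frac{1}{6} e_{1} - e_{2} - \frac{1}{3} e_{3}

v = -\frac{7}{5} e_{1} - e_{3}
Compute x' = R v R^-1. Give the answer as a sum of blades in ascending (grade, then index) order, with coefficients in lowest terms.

~R = \frac{1}{6} e_{1} - e_{2} - \frac{1}{3} e_{3}, and R ~R = -\frac{41}{36}, so R^-1 = ~R / (-\frac{41}{36}).
R v = -\frac{1}{10} - \frac{7}{5} e_{12} - \frac{19}{30} e_{13} + e_{23}
Answer: \frac{293}{205} e_{1} - \frac{36}{205} e_{2} + \frac{193}{205} e_{3}


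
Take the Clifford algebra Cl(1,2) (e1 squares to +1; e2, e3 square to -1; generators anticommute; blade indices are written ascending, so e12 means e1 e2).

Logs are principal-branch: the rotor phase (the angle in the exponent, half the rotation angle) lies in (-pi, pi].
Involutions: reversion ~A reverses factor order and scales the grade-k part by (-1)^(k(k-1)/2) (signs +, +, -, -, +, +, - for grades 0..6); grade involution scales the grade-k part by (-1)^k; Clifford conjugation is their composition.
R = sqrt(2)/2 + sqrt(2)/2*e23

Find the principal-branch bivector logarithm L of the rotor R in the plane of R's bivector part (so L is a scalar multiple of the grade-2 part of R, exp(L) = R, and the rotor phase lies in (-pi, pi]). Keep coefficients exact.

The scalar part of R is sqrt(2)/2, so the principal-branch rotor phase is pinned; divide the bivector part by its sine to get the unit plane — L is the phase times that plane.
Concretely: cos(phase) = sqrt(2)/2 gives phase = ±pi/4, and since phase/sin(phase) is even the sign is immaterial: L = (phase/sin(phase)) * <R>_2 = (sqrt(2)*pi/4) * <R>_2.
Answer: pi/4*e23


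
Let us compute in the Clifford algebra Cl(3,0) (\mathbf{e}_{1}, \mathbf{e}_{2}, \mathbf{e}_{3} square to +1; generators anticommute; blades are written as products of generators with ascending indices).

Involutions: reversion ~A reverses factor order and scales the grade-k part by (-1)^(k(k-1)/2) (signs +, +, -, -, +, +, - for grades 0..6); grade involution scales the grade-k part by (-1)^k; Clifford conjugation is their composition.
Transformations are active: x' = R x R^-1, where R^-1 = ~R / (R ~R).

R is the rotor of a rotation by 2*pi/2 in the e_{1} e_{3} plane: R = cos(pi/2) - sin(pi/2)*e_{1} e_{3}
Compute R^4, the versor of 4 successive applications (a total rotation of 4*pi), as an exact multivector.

Half-angle bookkeeping: 4 applications in e_{1} e_{3} add up to rotor phase 4*pi/2 = 2 \pi, so R^4 = cos(2 \pi) - sin(2 \pi)*e_{1} e_{3}.
cos(2 \pi) = 1 and sin(2 \pi) = 0, so R^4 = 1. The total rotation 4*pi is 2 full turns, so every vector returns to itself, yet the rotor is +1, back on the identity sheet (an even number of 2*pi turns).
Answer: 1


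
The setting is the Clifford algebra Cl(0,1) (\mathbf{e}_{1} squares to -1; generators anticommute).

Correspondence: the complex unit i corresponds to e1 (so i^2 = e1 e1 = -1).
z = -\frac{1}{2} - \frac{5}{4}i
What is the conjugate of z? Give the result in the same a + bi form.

In blades: z = -\frac{1}{2} - \frac{5}{4} e_{1}.
Conjugation here is Clifford conjugation: the scalar is fixed and the grade-1 and grade-2 blades all flip sign, giving -\frac{1}{2} + \frac{5}{4} e_{1}; translating back:
Answer: -\frac{1}{2} + \frac{5}{4}i


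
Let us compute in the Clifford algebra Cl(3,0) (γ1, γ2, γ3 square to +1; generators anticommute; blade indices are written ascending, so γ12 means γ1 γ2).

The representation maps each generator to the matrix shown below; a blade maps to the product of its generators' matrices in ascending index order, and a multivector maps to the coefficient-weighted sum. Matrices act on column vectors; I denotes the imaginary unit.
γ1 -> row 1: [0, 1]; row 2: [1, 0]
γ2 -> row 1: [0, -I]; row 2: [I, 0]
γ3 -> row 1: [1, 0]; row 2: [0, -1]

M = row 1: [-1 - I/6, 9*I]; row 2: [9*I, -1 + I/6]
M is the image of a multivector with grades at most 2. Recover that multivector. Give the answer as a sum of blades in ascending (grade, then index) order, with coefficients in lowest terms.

Method: 1, rho(γ1), rho(γ2), rho(γ3) form a trace-orthogonal basis of the 2x2 complex matrices (tr(X Y) = 2 if X = Y, else 0), so M = m0*1 + m1*rho(γ1) + m2*rho(γ2) + m3*rho(γ3) with m0 = tr(M)/2 = -1, m1 = tr(M rho(γ1))/2 = 9*I, m2 = tr(M rho(γ2))/2 = 0, m3 = tr(M rho(γ3))/2 = -I/6.
Multiplying table entries, the bivector images are rho(γ12) = I*rho(γ3), rho(γ13) = -I*rho(γ2), rho(γ23) = I*rho(γ1); with real blade coefficients the real parts of m0..m3 are the coefficients of 1, γ1, γ2, γ3 and the imaginary parts give the bivectors (γ23: Im m1, γ13: -Im m2, γ12: Im m3).
Answer: -1 - 1/6*γ12 + 9*γ23


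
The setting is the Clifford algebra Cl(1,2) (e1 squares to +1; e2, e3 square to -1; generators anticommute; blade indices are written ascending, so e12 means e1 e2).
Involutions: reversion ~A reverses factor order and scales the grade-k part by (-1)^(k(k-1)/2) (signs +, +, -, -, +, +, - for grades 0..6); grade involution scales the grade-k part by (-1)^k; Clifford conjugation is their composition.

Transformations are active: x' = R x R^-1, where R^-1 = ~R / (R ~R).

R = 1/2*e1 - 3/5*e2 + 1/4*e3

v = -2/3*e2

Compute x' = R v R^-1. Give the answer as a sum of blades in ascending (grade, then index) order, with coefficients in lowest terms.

~R = 1/2*e1 - 3/5*e2 + 1/4*e3, and R ~R = -69/400, so R^-1 = ~R / (-69/400).
R v = -2/5 - 1/3*e12 + 1/6*e23
Answer: 160/69*e1 - 146/69*e2 + 80/69*e3


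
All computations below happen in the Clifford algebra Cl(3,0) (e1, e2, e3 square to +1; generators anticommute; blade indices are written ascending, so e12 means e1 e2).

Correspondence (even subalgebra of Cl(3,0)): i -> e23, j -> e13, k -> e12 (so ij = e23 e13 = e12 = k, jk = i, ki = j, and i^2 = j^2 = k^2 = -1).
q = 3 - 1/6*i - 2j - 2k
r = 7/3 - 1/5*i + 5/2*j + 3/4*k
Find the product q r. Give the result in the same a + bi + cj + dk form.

In blades: q = 3 - 2*e12 - 2*e13 - 1/6*e23, r = 7/3 + 3/4*e12 + 5/2*e13 - 1/5*e23.
Distribute q over r term by term (generator squares from the signature, products reordered to ascending indices): (3)*r = 7 + 9/4*e12 + 15/2*e13 - 3/5*e23; (-2*e12)*r = 3/2 - 14/3*e12 + 2/5*e13 + 5*e23; (-2*e13)*r = 5 - 2/5*e12 - 14/3*e13 - 3/2*e23; (-1/6*e23)*r = -1/30 - 5/12*e12 + 1/8*e13 - 7/18*e23.
Sum: 202/15 - 97/30*e12 + 403/120*e13 + 113/45*e23; translating back through the correspondence:
Answer: 202/15 + 113/45*i + 403/120*j - 97/30*k


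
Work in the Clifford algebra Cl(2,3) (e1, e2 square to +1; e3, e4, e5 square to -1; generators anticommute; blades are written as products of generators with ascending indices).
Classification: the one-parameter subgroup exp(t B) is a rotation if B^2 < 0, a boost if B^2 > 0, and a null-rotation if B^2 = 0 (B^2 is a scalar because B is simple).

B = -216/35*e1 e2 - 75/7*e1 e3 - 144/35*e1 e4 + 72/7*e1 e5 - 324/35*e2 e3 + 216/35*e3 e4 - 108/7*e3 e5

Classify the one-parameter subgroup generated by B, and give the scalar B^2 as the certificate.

B^2 term by term: the squares give (-216/35)^2*(e1 e2)^2 + (-75/7)^2*(e1 e3)^2 + (-144/35)^2*(e1 e4)^2 + (72/7)^2*(e1 e5)^2 + (-324/35)^2*(e2 e3)^2 + (216/35)^2*(e3 e4)^2 + (-108/7)^2*(e3 e5)^2 = 46656/1225*(-1) + 5625/49*(+1) + 20736/1225*(+1) + 5184/49*(+1) + 104976/1225*(+1) + 46656/1225*(-1) + 11664/49*(-1) = 9 (each basis 2-blade squares to minus the product of its generators' squares); cross terms between blades sharing an index anticommute and cancel; the commuting (index-disjoint) pairs give grade-4 terms 2*c*c'*(blade product), which cancel blade by blade — e1 e2 e3 e4: -93312/1225 + 93312/1225 = 0; e1 e2 e3 e5: 46656/245 - 46656/245 = 0; e1 e3 e4 e5: -31104/245 + 31104/245 = 0 — confirming B is simple. So B^2 = 9.
Answer: boost, certificate B^2 = 9. Check the certificate: B^2 = 9, and that sign is decisive whatever form B takes.


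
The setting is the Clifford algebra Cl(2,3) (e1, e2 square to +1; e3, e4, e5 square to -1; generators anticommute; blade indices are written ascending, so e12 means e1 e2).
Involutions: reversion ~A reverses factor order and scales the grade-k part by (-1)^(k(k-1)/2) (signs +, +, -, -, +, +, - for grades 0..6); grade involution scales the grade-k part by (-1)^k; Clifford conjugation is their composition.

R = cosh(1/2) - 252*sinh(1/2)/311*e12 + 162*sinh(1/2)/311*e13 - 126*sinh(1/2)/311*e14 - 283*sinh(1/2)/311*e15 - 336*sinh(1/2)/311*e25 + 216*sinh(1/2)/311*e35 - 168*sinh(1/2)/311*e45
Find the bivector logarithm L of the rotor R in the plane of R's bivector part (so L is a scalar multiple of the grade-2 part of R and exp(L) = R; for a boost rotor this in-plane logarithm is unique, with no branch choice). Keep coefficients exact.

The scalar part of R is cosh(1/2), which fixes the rapidity magnitude through cosh (cosh is even, so it cannot fix the sign — the bivector part carries that); dividing the bivector part by sinh of the rapidity gives the plane, and L = rapidity * plane, where the joint sign ambiguity of (rapidity, plane) cancels in the product.
Concretely: cosh(rapidity) = cosh(1/2) gives rapidity = ±1/2, and since rapidity/sinh(rapidity) is even the sign is immaterial: L = (rapidity/sinh(rapidity)) * <R>_2 = (1/(2*sinh(1/2))) * <R>_2.
Answer: -126/311*e12 + 81/311*e13 - 63/311*e14 - 283/622*e15 - 168/311*e25 + 108/311*e35 - 84/311*e45


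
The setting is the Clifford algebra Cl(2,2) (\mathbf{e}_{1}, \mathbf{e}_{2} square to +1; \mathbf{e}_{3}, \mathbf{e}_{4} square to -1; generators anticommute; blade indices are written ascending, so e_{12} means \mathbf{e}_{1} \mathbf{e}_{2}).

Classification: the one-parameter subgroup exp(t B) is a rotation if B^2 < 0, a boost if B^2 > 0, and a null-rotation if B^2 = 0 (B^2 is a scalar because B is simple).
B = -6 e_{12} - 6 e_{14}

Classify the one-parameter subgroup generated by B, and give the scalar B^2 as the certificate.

B^2 term by term: the squares give (-6)^2*(e_{12})^2 + (-6)^2*(e_{14})^2 = 36*(-1) + 36*(+1) = 0 (each basis 2-blade squares to minus the product of its generators' squares); cross terms between blades sharing an index anticommute and cancel. So B^2 = 0.
Answer: null-rotation, certificate B^2 = 0. The scalar 0 is the complete invariant here: its sign names the subgroup type.


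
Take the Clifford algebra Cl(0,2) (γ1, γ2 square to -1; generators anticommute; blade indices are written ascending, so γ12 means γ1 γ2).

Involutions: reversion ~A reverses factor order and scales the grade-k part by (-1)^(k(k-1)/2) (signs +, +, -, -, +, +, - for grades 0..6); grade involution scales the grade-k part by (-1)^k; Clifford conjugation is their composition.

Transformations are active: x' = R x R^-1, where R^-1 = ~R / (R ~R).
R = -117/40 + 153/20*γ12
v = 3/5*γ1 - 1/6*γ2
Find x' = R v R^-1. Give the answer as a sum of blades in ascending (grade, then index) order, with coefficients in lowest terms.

~R = -117/40 - 153/20*γ12, and R ~R = 4293/64, so R^-1 = ~R / (4293/64).
R v = -12/25*γ1 + 2031/400*γ2
Answer: -11093/19875*γ1 - 3659/13250*γ2


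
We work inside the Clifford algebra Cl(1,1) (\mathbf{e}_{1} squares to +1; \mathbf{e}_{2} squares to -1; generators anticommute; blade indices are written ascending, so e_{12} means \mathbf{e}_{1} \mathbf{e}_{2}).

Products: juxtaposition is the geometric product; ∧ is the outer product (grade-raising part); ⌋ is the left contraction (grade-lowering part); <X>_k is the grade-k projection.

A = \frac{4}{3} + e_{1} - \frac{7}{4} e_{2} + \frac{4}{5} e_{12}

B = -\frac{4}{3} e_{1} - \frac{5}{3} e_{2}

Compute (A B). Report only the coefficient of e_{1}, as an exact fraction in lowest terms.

step 1: -\frac{17}{4} - \frac{4}{9} e_{1} - \frac{52}{45} e_{2} - 4 e_{12}
Answer: -\frac{4}{9}


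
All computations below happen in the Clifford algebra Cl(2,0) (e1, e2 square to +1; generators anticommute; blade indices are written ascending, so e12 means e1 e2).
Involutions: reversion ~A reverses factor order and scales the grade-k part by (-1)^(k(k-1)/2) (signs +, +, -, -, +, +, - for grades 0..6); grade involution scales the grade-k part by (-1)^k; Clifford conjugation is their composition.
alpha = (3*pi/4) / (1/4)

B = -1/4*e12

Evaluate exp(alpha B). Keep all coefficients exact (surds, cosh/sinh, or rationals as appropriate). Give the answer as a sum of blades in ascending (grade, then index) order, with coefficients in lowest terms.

B^2 = (-1/4)^2*(e12)^2 = 1/16*(-1) = -1/16 (a basis 2-blade squares to minus the product of its generators' squares).
B^2 = -1/16 — B^2 < 0, so the exponential closes trigonometrically: l = 1/4, alpha*l = 3*pi/4, so exp(alpha B) = cos(3*pi/4) + (sin(3*pi/4)/(1/4))*B = -sqrt(2)/2 + (2*sqrt(2))*B.
Answer: -sqrt(2)/2 - sqrt(2)/2*e12


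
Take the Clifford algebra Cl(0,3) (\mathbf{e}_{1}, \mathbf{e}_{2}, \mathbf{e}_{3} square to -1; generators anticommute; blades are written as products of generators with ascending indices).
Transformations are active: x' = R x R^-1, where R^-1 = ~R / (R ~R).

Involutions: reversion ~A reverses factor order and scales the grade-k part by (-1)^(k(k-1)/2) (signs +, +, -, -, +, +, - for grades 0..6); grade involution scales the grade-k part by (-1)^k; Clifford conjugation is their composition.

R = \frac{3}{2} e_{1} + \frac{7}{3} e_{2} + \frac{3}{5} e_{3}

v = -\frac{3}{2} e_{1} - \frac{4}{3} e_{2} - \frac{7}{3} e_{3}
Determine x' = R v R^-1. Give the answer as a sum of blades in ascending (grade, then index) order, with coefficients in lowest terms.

~R = \frac{3}{2} e_{1} + \frac{7}{3} e_{2} + \frac{3}{5} e_{3}, and R ~R = -\frac{7249}{900}, so R^-1 = ~R / (-\frac{7249}{900}).
R v = \frac{1217}{180} + \frac{3}{2} e_{1} e_{2} - \frac{13}{5} e_{1} e_{3} - \frac{209}{45} e_{2} e_{3}
Answer: -\frac{14763}{14498} e_{1} - \frac{56194}{21747} e_{2} + \frac{28837}{21747} e_{3}


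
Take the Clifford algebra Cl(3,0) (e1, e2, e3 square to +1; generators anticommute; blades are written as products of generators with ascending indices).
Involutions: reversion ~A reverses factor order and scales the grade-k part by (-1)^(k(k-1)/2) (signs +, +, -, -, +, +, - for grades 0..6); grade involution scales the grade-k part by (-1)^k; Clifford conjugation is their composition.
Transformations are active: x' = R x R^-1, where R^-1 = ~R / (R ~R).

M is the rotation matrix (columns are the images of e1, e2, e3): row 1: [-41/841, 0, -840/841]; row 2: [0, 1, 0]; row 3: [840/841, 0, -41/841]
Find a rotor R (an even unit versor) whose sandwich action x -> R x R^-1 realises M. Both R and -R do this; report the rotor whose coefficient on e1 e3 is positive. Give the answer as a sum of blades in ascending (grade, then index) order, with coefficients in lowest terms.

Method: write R = a + b12*e1 e2 + b13*e1 e3 + b23*e2 e3 with a^2 + b12^2 + b13^2 + b23^2 = 1 (so R^-1 = ~R). Expanding the columns R e_j ~R gives tr M = 4a^2 - 1 and, from the antisymmetric part, M21 - M12 = -4a*b12, M13 - M31 = 4a*b13, M32 - M23 = -4a*b23.
Here tr M = 759/841, so a^2 = (1 + tr M)/4 = 400/841 and a = ±20/29. Taking a = 20/29: M21 - M12 = 0, M13 - M31 = -1680/841, M32 - M23 = 0, giving b12 = 0, b13 = -21/29, b23 = 0, i.e. R = 20/29 - 21/29*e1 e3.
Its e1 e3 coefficient is negative, so report the other preimage -R.
Answer: -20/29 + 21/29*e1 e3. Sheet selection: the two-to-one cover makes ±R indistinguishable at the matrix level (trace 759/841), so uniqueness comes from the required sign on e1 e3.


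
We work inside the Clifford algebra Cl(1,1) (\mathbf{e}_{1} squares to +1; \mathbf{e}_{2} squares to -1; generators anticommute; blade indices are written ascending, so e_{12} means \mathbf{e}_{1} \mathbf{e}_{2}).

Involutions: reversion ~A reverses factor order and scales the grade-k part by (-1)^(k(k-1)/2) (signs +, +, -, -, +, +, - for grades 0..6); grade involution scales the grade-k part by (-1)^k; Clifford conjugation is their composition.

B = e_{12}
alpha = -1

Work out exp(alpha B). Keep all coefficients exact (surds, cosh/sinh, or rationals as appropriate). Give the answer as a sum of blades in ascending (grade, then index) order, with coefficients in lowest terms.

B^2 = (1)^2*(e_{12})^2 = 1*(+1) = 1 (a basis 2-blade squares to minus the product of its generators' squares).
B^2 = 1 — since the square is positive, the closed form is hyperbolic: l = 1, alpha*l = -1, so exp(alpha B) = cosh(-1) + (sinh(-1)/1)*B = \cosh{\left(1 \right)} + (- \sinh{\left(1 \right)})*B.
Answer: \cosh{\left(1 \right)} - \sinh{\left(1 \right)} e_{12}


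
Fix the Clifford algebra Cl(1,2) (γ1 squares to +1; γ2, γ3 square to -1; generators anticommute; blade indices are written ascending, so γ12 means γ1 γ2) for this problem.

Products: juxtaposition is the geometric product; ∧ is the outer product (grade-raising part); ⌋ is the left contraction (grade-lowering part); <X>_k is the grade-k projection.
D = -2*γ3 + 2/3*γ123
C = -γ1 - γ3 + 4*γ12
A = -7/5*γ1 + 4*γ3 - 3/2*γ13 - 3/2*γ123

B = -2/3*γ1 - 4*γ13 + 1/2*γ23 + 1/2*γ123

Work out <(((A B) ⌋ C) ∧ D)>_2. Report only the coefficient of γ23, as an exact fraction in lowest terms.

step 1: 461/60 - 61/4*γ1 - 13/4*γ2 + 23/5*γ3 - 11/4*γ12 + 8/3*γ13 + 3/10*γ23 - 7/10*γ123
step 2: 177/20 - 1241/60*γ1 - 61*γ2 - 461/60*γ3 + 461/15*γ12
step 3: -177/10*γ3 + 1241/30*γ13 + 122*γ23 - 1667/30*γ123
step 4: 1241/30*γ13 + 122*γ23
Answer: 122


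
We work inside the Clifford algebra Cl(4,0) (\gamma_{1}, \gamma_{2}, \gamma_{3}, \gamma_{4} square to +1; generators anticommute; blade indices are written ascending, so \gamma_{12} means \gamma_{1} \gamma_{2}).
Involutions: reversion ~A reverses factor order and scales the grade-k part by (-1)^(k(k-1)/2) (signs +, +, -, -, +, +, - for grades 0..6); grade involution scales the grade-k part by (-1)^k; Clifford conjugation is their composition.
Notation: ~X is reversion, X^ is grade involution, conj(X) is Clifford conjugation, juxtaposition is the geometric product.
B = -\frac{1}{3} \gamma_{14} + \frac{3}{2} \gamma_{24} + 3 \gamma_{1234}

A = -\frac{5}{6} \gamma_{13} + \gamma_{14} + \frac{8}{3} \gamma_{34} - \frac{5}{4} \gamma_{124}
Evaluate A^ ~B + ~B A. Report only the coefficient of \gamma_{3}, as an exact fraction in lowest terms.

first term: -\frac{1}{3} + \frac{15}{8} \gamma_{1} + \frac{5}{12} \gamma_{2} + \frac{15}{4} \gamma_{3} - \frac{13}{2} \gamma_{12} + \frac{8}{9} \gamma_{13} - 7 \gamma_{23} - \frac{5}{2} \gamma_{24} + \frac{5}{18} \gamma_{34} - \frac{5}{4} \gamma_{1234}
second term: -\frac{1}{3} - \frac{15}{8} \gamma_{1} - \frac{5}{12} \gamma_{2} + \frac{15}{4} \gamma_{3} - \frac{19}{2} \gamma_{12} - \frac{8}{9} \gamma_{13} + \gamma_{23} - \frac{5}{2} \gamma_{24} - \frac{5}{18} \gamma_{34} - \frac{5}{4} \gamma_{1234}
Answer: \frac{15}{2}


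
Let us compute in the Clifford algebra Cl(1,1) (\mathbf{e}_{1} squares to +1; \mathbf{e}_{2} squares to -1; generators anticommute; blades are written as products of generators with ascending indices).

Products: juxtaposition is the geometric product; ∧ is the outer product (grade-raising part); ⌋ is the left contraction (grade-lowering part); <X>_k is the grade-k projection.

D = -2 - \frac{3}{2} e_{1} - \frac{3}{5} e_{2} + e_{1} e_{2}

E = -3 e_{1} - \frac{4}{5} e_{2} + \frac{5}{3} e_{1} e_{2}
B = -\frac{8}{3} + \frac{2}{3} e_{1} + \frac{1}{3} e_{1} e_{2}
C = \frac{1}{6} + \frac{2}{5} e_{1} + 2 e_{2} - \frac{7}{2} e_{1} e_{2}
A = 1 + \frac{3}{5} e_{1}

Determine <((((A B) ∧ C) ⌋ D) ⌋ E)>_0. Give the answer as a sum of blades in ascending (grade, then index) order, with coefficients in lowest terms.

step 1: -\frac{34}{15} - \frac{14}{15} e_{1} + \frac{1}{5} e_{2} + \frac{1}{3} e_{1} e_{2}
step 2: -\frac{17}{45} - \frac{239}{225} e_{1} - \frac{9}{2} e_{2} + \frac{2719}{450} e_{1} e_{2}
step 3: \frac{2561}{450} - \frac{59}{15} e_{1} - \frac{188}{225} e_{2} - \frac{17}{45} e_{1} e_{2}
step 4: \frac{35444}{3375} - \frac{24929}{1350} e_{1} - \frac{12497}{1125} e_{2} + \frac{2561}{270} e_{1} e_{2}
step 5: \frac{35444}{3375}
Answer: \frac{35444}{3375}


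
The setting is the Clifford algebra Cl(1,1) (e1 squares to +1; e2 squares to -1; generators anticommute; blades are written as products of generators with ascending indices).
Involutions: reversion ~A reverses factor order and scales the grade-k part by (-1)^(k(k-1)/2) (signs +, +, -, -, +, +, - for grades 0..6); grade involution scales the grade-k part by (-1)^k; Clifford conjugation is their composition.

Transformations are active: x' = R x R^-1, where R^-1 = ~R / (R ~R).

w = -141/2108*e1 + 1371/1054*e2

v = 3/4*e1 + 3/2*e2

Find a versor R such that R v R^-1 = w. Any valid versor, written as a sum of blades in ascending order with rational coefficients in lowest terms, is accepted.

Here q(v) = q(w) = -27/16; the classical choice R = v + w = 360/527*e1 + 1476/527*e2 then realises v -> w under the sandwich.
Answer: 360/527*e1 + 1476/527*e2


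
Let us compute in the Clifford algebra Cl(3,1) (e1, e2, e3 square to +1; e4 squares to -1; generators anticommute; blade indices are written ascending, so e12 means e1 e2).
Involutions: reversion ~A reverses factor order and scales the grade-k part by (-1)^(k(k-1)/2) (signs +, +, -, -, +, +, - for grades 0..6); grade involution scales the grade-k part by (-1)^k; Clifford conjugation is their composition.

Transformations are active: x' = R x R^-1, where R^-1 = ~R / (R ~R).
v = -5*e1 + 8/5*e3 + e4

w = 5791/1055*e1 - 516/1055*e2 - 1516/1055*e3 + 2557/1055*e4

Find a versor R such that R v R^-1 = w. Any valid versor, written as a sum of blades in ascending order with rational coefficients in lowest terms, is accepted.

Equal squares first: v^2 = w^2 = 664/25. Then v + w = 516/1055*e1 - 516/1055*e2 + 172/1055*e3 + 3612/1055*e4 is a versor taking v to w, provided it is invertible.
Answer: 516/1055*e1 - 516/1055*e2 + 172/1055*e3 + 3612/1055*e4


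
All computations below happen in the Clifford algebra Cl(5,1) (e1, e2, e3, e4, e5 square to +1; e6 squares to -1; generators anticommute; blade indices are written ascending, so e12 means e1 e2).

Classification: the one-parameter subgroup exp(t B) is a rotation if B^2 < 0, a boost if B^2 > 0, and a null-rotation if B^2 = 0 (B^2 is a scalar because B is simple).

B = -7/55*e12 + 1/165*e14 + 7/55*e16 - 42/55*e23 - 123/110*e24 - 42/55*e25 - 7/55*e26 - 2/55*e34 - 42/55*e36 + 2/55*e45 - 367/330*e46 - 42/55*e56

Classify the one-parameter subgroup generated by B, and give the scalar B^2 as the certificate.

B^2 term by term: the squares give (-7/55)^2*(e12)^2 + (1/165)^2*(e14)^2 + (7/55)^2*(e16)^2 + (-42/55)^2*(e23)^2 + (-123/110)^2*(e24)^2 + (-42/55)^2*(e25)^2 + (-7/55)^2*(e26)^2 + (-2/55)^2*(e34)^2 + (-42/55)^2*(e36)^2 + (2/55)^2*(e45)^2 + (-367/330)^2*(e46)^2 + (-42/55)^2*(e56)^2 = 49/3025*(-1) + 1/27225*(-1) + 49/3025*(+1) + 1764/3025*(-1) + 15129/12100*(-1) + 1764/3025*(-1) + 49/3025*(+1) + 4/3025*(-1) + 1764/3025*(+1) + 4/3025*(-1) + 134689/108900*(+1) + 1764/3025*(+1) = 0 (each basis 2-blade squares to minus the product of its generators' squares); cross terms between blades sharing an index anticommute and cancel; the commuting (index-disjoint) pairs give grade-4 terms 2*c*c'*(blade product), which cancel blade by blade — e1234: 28/3025 - 28/3025 = 0; e1236: 588/3025 - 588/3025 = 0; e1245: -28/3025 + 28/3025 = 0; e1246: 2569/9075 + 14/9075 - 861/3025 = 0; e1256: 588/3025 - 588/3025 = 0; e1346: 28/3025 - 28/3025 = 0; e1456: -28/3025 + 28/3025 = 0; e2345: -168/3025 + 168/3025 = 0; e2346: 5138/3025 - 5166/3025 + 28/3025 = 0; e2356: 3528/3025 - 3528/3025 = 0; e2456: 5166/3025 - 5138/3025 - 28/3025 = 0; e3456: 168/3025 - 168/3025 = 0 — confirming B is simple. So B^2 = 0.
Answer: null-rotation, certificate B^2 = 0. Key observation: B^2 = 0 is a conjugation invariant, so its sign decides the class regardless of the surface form of B.


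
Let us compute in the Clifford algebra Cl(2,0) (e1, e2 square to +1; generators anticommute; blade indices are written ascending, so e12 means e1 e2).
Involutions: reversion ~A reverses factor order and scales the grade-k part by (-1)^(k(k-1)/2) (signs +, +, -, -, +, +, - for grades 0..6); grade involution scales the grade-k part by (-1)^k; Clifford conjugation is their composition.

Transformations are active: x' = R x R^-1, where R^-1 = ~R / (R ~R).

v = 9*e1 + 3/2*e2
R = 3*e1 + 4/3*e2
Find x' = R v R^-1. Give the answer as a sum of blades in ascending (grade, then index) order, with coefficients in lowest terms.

~R = 3*e1 + 4/3*e2, and R ~R = 97/9, so R^-1 = ~R / (97/9).
R v = 29 - 15/2*e12
Answer: 693/97*e1 + 1101/194*e2
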